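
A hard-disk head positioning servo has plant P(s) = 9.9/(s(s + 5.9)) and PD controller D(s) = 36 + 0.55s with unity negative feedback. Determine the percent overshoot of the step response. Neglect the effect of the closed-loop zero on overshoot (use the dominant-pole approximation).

Forward path: (36 + 0.55s)·9.9/(s(s+5.9)). The closed-loop characteristic equation is s² + (5.9 + 9.9·0.55)s + 9.9·36 = 0.
That is s² + 11.35s + 356.4 = 0, so ω_n = 18.88 rad/s and ζ = 11.35/(2·18.88) = 0.3005.
%OS = 100·exp(−πζ/√(1−ζ²)) = 37.2%.

37.2%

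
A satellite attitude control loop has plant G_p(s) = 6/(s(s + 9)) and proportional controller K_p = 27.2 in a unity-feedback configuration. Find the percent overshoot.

30.7%

From 1 + K_pG_p(s) = 0: s² + 9s + 163.2 = 0 ⇒ ω_n = 12.77, ζ = 0.3523.
%OS = 100·exp(−πζ/√(1−ζ²)) = 100·exp(−π·0.3523/√0.8759) = 30.7%.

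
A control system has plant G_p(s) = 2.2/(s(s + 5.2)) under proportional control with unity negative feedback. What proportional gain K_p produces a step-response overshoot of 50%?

K_p = 66.2

From %OS = 100·exp(−πζ/√(1−ζ²)) = 50%, ζ = −ln(0.5)/√(π²+ln²(0.5)) = 0.2155.
Characteristic equation s² + 5.2s + 2.2K_p = 0 gives ζ = 5.2/(2√(2.2K_p)).
Setting ζ = 0.2155: √(2.2K_p) = 5.2/(2·0.2155) = 12.07, so K_p = 145.6/2.2 = 66.2.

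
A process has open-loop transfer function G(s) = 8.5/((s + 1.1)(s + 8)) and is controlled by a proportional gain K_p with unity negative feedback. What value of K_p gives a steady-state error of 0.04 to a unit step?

The loop is type 0, so e_ss(step) = 1/(1 + K_pos) with K_pos = K_p·G(0).
G(0) = 0.9659. Require 1/(1 + K_p·0.9659) = 0.04, so 1 + 0.9659·K_p = 25.
K_p = (25 − 1)/0.9659 = 24.8.

K_p = 24.8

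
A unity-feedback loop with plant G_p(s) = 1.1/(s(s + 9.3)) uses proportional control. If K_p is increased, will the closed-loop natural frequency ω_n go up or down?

ω_n = √(1.1·K_p), which grows with K_p.

increase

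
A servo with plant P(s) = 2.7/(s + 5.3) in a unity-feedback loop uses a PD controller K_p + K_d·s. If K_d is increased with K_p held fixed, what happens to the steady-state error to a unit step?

unchanged

At s = 0 the derivative term contributes nothing: C(0) = K_p regardless of K_d, so K_pos = K_p·P(0) and e_ss are unchanged.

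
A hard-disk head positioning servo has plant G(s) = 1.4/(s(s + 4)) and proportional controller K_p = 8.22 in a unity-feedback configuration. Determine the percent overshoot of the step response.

The closed-loop denominator s² + 4s + 11.51 gives ω_n = √11.51 = 3.392 and ζ = 4/(2ω_n) = 0.5896.
%OS = 100·exp(−πζ/√(1−ζ²)) = 100·exp(−π·0.5896/√0.6524) = 10.1%.

10.1%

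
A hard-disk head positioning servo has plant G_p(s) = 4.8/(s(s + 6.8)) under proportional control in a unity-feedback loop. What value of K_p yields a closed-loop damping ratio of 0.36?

K_p = 18.6

Closed-loop characteristic equation: s² + 6.8s + K_p·4.8 = 0.
So ω_n = √(4.8K_p) and 2ζω_n = 6.8, giving ζ = 6.8/(2√(4.8K_p)).
Setting ζ = 0.36: √(4.8K_p) = 6.8/(2·0.36) = 9.444, so K_p = 89.2/4.8 = 18.6.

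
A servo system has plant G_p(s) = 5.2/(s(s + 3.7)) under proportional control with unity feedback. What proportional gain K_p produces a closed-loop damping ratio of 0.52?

Closed-loop characteristic equation: s² + 3.7s + K_p·5.2 = 0.
So ω_n = √(5.2K_p) and 2ζω_n = 3.7, giving ζ = 3.7/(2√(5.2K_p)).
Setting ζ = 0.52: √(5.2K_p) = 3.7/(2·0.52) = 3.558, so K_p = 12.66/5.2 = 2.43.

K_p = 2.43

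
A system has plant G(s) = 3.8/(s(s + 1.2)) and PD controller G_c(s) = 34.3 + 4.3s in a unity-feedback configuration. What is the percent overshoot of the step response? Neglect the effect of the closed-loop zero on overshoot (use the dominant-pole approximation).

2.31%

Forward path: (34.3 + 4.3s)·3.8/(s(s+1.2)). The closed-loop characteristic equation is s² + (1.2 + 3.8·4.3)s + 3.8·34.3 = 0.
That is s² + 17.54s + 130.3 = 0, so ω_n = 11.42 rad/s and ζ = 17.54/(2·11.42) = 0.7682.
%OS = 100·exp(−πζ/√(1−ζ²)) = 2.31%.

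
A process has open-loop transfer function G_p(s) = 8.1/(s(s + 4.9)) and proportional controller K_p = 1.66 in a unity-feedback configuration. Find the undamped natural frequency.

With unity feedback the closed-loop characteristic equation is s² + 4.9s + 1.66·8.1 = s² + 4.9s + 13.45 = 0.
Matching s² + 2ζω_n s + ω_n²: ω_n = √13.45 = 3.667 rad/s and 2ζω_n = 4.9, so ζ = 4.9/(2·3.667) = 0.668.

ω_n = 3.67 rad/s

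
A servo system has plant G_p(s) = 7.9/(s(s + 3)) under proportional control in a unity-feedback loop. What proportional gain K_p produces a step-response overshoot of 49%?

K_p = 5.81

From %OS = 100·exp(−πζ/√(1−ζ²)) = 49%, ζ = −ln(0.49)/√(π²+ln²(0.49)) = 0.2214.
Characteristic equation s² + 3s + 7.9K_p = 0 gives ζ = 3/(2√(7.9K_p)).
Setting ζ = 0.2214: √(7.9K_p) = 3/(2·0.2214) = 6.774, so K_p = 45.89/7.9 = 5.81.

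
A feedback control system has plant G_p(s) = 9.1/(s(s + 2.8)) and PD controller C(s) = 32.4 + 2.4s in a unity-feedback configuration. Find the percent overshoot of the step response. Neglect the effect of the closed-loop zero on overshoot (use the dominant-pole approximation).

3.93%

Forward path: (32.4 + 2.4s)·9.1/(s(s+2.8)). The closed-loop characteristic equation is s² + (2.8 + 9.1·2.4)s + 9.1·32.4 = 0.
That is s² + 24.64s + 294.8 = 0, so ω_n = 17.17 rad/s and ζ = 24.64/(2·17.17) = 0.7175.
%OS = 100·exp(−πζ/√(1−ζ²)) = 3.93%.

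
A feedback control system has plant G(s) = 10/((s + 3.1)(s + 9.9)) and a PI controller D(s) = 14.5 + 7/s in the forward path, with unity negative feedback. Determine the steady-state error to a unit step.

The open loop D(s)G(s) has a pole at the origin (type 1), so the static position error constant is infinite and e_ss = 1/(1+∞) = 0.

0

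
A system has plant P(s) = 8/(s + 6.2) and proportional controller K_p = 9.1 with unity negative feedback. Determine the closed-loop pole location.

s = -79

Closed-loop transfer function: T(s) = K_p·P(s)/(1 + K_p·P(s)) = 72.8/(s + 6.2 + 72.8) = 72.8/(s + 79).
The closed-loop pole is at s = −79.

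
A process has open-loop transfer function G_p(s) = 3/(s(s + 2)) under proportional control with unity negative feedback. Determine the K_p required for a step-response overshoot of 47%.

K_p = 6.1

From %OS = 100·exp(−πζ/√(1−ζ²)) = 47%, ζ = −ln(0.47)/√(π²+ln²(0.47)) = 0.2337.
Characteristic equation s² + 2s + 3K_p = 0 gives ζ = 2/(2√(3K_p)).
Setting ζ = 0.2337: √(3K_p) = 2/(2·0.2337) = 4.279, so K_p = 18.31/3 = 6.1.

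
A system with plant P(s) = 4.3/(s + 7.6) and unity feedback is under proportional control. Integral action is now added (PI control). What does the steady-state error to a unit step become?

Adding integral action puts a pole at s = 0 in the forward path, raising the system type to 1; a type-1 loop has zero steady-state error to a step.

0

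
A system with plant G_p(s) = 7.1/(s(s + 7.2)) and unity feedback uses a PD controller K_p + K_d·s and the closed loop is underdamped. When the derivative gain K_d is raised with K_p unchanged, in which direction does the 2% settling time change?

decrease

Characteristic equation s² + (7.2 + 7.1K_d)s + 7.1K_p = 0: raising K_d increases ζω_n = (7.2+7.1K_d)/2 while the loop stays underdamped, so T_s ≈ 4/(ζω_n) decreases.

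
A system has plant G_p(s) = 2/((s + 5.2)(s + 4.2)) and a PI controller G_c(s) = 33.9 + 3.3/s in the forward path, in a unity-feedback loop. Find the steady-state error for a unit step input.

The open loop G_c(s)G_p(s) has a pole at the origin (type 1), so the static position error constant is infinite and e_ss = 1/(1+∞) = 0.

0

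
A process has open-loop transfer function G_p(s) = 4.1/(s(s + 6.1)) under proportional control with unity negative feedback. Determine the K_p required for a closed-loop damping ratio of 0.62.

K_p = 5.9

Closed-loop characteristic equation: s² + 6.1s + K_p·4.1 = 0.
So ω_n = √(4.1K_p) and 2ζω_n = 6.1, giving ζ = 6.1/(2√(4.1K_p)).
Setting ζ = 0.62: √(4.1K_p) = 6.1/(2·0.62) = 4.919, so K_p = 24.2/4.1 = 5.9.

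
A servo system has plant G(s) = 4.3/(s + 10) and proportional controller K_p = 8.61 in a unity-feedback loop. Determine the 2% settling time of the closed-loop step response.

Closed-loop transfer function: T(s) = K_p·G(s)/(1 + K_p·G(s)) = 37.02/(s + 10 + 37.02) = 37.02/(s + 47.02).
Time constant τ = 1/47.02 = 0.02127 s, so the 2% settling time is about 4τ = 0.0851 s.

T_s ≈ 0.0851 s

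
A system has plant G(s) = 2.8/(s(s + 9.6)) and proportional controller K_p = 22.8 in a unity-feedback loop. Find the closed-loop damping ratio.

ζ = 0.601

With unity feedback the closed-loop characteristic equation is s² + 9.6s + 22.8·2.8 = s² + 9.6s + 63.84 = 0.
So ω_n² = 63.84 ⇒ ω_n = 7.99 rad/s, and ζ = 9.6/(2ω_n) = 0.601.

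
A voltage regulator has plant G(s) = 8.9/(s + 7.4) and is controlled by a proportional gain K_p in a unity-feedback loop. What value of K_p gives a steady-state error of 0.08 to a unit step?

K_p = 9.56

Steady-state error for a unit step on this type-0 loop is 1/(1 + K_p·G(0)).
G(0) = 1.203. Require 1/(1 + K_p·1.203) = 0.08, so 1 + 1.203·K_p = 12.5.
K_p = (12.5 − 1)/1.203 = 9.56.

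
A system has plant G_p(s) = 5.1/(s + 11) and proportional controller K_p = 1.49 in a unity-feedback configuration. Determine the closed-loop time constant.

Closed-loop transfer function: T(s) = K_p·G_p(s)/(1 + K_p·G_p(s)) = 7.599/(s + 11 + 7.599) = 7.599/(s + 18.6).
Time constant τ = 1/18.6 = 0.0538 s.

τ = 0.0538 s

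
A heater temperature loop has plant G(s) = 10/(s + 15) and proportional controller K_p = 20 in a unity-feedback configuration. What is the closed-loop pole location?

Closed-loop transfer function: T(s) = K_p·G(s)/(1 + K_p·G(s)) = 200/(s + 15 + 200) = 200/(s + 215).
The closed-loop pole is at s = −215.

s = -215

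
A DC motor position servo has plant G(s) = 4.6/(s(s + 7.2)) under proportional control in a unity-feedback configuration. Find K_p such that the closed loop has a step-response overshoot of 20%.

From %OS = 100·exp(−πζ/√(1−ζ²)) = 20%, ζ = −ln(0.2)/√(π²+ln²(0.2)) = 0.4559.
Characteristic equation s² + 7.2s + 4.6K_p = 0 gives ζ = 7.2/(2√(4.6K_p)).
Setting ζ = 0.4559: √(4.6K_p) = 7.2/(2·0.4559) = 7.896, so K_p = 62.34/4.6 = 13.6.

K_p = 13.6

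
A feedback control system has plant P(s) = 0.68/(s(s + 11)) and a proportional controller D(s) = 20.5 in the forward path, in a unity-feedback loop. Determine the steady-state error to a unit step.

0

The open loop D(s)P(s) has a pole at the origin (type 1), so the static position error constant is infinite and e_ss = 1/(1+∞) = 0.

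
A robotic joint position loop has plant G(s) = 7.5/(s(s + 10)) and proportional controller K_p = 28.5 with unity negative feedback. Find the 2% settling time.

T_s ≈ 0.8 s

From 1 + K_pG(s) = 0: s² + 10s + 213.8 = 0 ⇒ ω_n = 14.62, ζ = 0.342.
2% settling time T_s ≈ 4/(ζω_n) = 4/5 = 0.8 s.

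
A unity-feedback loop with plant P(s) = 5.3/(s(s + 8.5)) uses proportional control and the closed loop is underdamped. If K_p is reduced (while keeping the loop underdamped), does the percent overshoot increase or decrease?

decrease

ζ = 8.5/(2√(5.3K_p)) rises as K_p falls; higher damping means less overshoot.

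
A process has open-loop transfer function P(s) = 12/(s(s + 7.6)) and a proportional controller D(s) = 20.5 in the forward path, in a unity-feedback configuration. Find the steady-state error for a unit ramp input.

0.0309

The loop has one pole at the origin (type 1). Velocity error constant K_v = lim_{s→0} s·D(s)P(s) = 20.5·12/7.6 = 32.37.
Steady-state error to a unit ramp: e_ss = 1/K_v = 0.0309.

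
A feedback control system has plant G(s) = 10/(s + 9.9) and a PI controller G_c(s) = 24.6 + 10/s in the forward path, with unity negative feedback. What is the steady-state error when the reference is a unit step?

0

The open loop G_c(s)G(s) has a pole at the origin (type 1), so the static position error constant is infinite and e_ss = 1/(1+∞) = 0.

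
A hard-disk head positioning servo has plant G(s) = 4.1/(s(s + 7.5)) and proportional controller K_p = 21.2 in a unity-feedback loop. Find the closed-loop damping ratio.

The closed-loop denominator is s(s+7.5) + 21.2·4.1 = s² + 7.5s + 86.92.
So ω_n² = 86.92 ⇒ ω_n = 9.323 rad/s, and ζ = 7.5/(2ω_n) = 0.402.

ζ = 0.402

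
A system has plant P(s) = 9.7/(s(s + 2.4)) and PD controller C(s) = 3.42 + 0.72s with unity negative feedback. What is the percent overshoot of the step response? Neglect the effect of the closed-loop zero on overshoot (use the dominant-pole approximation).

Forward path: (3.42 + 0.72s)·9.7/(s(s+2.4)). The closed-loop characteristic equation is s² + (2.4 + 9.7·0.72)s + 9.7·3.42 = 0.
That is s² + 9.384s + 33.17 = 0, so ω_n = 5.76 rad/s and ζ = 9.384/(2·5.76) = 0.8146.
%OS = 100·exp(−πζ/√(1−ζ²)) = 1.21%.

1.21%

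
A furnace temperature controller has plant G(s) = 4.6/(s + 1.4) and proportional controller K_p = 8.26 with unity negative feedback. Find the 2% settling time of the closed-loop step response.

T_s ≈ 0.102 s

Closed-loop transfer function: T(s) = K_p·G(s)/(1 + K_p·G(s)) = 38/(s + 1.4 + 38) = 38/(s + 39.4).
Time constant τ = 1/39.4 = 0.02538 s, so the 2% settling time is about 4τ = 0.102 s.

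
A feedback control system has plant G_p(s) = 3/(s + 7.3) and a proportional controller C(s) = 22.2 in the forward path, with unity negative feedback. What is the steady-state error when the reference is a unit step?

The loop is type 0. Static position error constant K_pos = C(0)·G_p(0) = 22.2·0.411 = 9.123.
Steady-state error to a unit step: e_ss = 1/(1+K_pos) = 1/10.12 = 0.0988.

0.0988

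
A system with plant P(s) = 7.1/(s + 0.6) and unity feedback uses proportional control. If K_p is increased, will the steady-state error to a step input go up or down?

The position error constant K_pos = K_p·P(0) grows with K_p, and e_ss = 1/(1+K_pos) falls.

decrease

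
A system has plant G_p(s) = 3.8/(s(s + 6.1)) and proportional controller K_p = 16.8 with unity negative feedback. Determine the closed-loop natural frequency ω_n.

ω_n = 7.99 rad/s

1 + K_p·G_p(s) = 0 gives s² + 6.1s + 63.84 = 0.
So ω_n² = 63.84 ⇒ ω_n = 7.99 rad/s, and ζ = 6.1/(2ω_n) = 0.382.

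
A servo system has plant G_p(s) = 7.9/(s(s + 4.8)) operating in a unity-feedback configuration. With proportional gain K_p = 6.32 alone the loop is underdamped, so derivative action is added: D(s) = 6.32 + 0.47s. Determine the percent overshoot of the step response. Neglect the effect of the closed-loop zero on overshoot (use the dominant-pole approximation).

Forward path: (6.32 + 0.47s)·7.9/(s(s+4.8)). The closed-loop characteristic equation is s² + (4.8 + 7.9·0.47)s + 7.9·6.32 = 0.
That is s² + 8.513s + 49.93 = 0, so ω_n = 7.066 rad/s and ζ = 8.513/(2·7.066) = 0.6024.
%OS = 100·exp(−πζ/√(1−ζ²)) = 9.34%.

9.34%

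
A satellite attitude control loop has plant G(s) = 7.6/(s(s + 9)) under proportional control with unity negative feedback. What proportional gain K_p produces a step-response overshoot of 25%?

From %OS = 100·exp(−πζ/√(1−ζ²)) = 25%, ζ = −ln(0.25)/√(π²+ln²(0.25)) = 0.4037.
Characteristic equation s² + 9s + 7.6K_p = 0 gives ζ = 9/(2√(7.6K_p)).
Setting ζ = 0.4037: √(7.6K_p) = 9/(2·0.4037) = 11.15, so K_p = 124.2/7.6 = 16.3.

K_p = 16.3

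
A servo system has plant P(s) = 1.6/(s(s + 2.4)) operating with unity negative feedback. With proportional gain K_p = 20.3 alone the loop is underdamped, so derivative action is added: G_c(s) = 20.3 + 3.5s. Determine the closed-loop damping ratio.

Forward path: (20.3 + 3.5s)·1.6/(s(s+2.4)). The closed-loop characteristic equation is s² + (2.4 + 1.6·3.5)s + 1.6·20.3 = 0.
That is s² + 8s + 32.48 = 0, so ω_n = 5.699 rad/s and ζ = 8/(2·5.699) = 0.7019.

ζ = 0.702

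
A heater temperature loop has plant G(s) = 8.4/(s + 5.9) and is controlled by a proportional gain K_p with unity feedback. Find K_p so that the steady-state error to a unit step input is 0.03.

Steady-state error for a unit step on this type-0 loop is 1/(1 + K_p·G(0)).
G(0) = 1.424. Require 1/(1 + K_p·1.424) = 0.03, so 1 + 1.424·K_p = 33.33.
K_p = (33.33 − 1)/1.424 = 22.7.

K_p = 22.7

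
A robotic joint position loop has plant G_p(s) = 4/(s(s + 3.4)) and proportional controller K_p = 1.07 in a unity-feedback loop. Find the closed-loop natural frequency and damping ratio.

1 + K_p·G_p(s) = 0 gives s² + 3.4s + 4.28 = 0.
Matching s² + 2ζω_n s + ω_n²: ω_n = √4.28 = 2.069 rad/s and 2ζω_n = 3.4, so ζ = 3.4/(2·2.069) = 0.822.

ω_n = 2.07 rad/s, ζ = 0.822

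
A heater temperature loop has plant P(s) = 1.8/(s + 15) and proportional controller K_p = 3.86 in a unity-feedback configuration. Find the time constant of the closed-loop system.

Closed-loop transfer function: T(s) = K_p·P(s)/(1 + K_p·P(s)) = 6.948/(s + 15 + 6.948) = 6.948/(s + 21.95).
Time constant τ = 1/21.95 = 0.0456 s.

τ = 0.0456 s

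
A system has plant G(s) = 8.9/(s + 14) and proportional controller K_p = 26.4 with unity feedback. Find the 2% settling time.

Closed-loop transfer function: T(s) = K_p·G(s)/(1 + K_p·G(s)) = 235/(s + 14 + 235) = 235/(s + 249).
Time constant τ = 1/249 = 0.004017 s, so the 2% settling time is about 4τ = 0.0161 s.

T_s ≈ 0.0161 s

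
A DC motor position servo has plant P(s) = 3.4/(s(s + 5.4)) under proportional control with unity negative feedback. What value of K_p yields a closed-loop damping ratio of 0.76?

Closed-loop characteristic equation: s² + 5.4s + K_p·3.4 = 0.
So ω_n = √(3.4K_p) and 2ζω_n = 5.4, giving ζ = 5.4/(2√(3.4K_p)).
Setting ζ = 0.76: √(3.4K_p) = 5.4/(2·0.76) = 3.553, so K_p = 12.62/3.4 = 3.71.

K_p = 3.71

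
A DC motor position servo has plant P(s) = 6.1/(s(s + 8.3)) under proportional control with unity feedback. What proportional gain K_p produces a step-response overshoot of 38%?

From %OS = 100·exp(−πζ/√(1−ζ²)) = 38%, ζ = −ln(0.38)/√(π²+ln²(0.38)) = 0.2943.
Characteristic equation s² + 8.3s + 6.1K_p = 0 gives ζ = 8.3/(2√(6.1K_p)).
Setting ζ = 0.2943: √(6.1K_p) = 8.3/(2·0.2943) = 14.1, so K_p = 198.8/6.1 = 32.6.

K_p = 32.6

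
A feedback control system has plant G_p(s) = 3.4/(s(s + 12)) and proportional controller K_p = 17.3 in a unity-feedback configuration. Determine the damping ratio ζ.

The closed-loop denominator is s(s+12) + 17.3·3.4 = s² + 12s + 58.82.
So ω_n² = 58.82 ⇒ ω_n = 7.669 rad/s, and ζ = 12/(2ω_n) = 0.782.

ζ = 0.782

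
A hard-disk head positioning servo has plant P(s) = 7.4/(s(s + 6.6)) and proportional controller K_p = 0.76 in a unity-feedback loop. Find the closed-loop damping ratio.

ζ = 1.39

With unity feedback the closed-loop characteristic equation is s² + 6.6s + 0.76·7.4 = s² + 6.6s + 5.624 = 0.
So ω_n² = 5.624 ⇒ ω_n = 2.371 rad/s, and ζ = 6.6/(2ω_n) = 1.39.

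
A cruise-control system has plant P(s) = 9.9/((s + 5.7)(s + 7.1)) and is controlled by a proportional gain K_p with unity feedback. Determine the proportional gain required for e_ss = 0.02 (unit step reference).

K_p = 200

For a type-0 loop with proportional control, e_ss = 1/(1 + K_p·P(0)).
P(0) = 0.2446. Require 1/(1 + K_p·0.2446) = 0.02, so 1 + 0.2446·K_p = 50.
K_p = (50 − 1)/0.2446 = 200.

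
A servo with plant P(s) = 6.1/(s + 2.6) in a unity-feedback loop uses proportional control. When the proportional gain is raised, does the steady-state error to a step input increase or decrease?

e_ss = 1/(1 + K_p·P(0)); a larger K_p raises the denominator, so e_ss decreases.

decrease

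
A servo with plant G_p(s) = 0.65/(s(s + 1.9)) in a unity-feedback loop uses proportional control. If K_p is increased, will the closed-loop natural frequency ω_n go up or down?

increase

ω_n = √(0.65·K_p), which grows with K_p.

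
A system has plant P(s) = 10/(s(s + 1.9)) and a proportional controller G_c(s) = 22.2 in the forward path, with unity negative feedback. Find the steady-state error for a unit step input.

0

The open loop G_c(s)P(s) has a pole at the origin (type 1), so the static position error constant is infinite and e_ss = 1/(1+∞) = 0.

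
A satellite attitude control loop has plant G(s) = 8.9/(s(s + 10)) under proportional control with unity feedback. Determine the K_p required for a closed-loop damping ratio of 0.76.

Closed-loop characteristic equation: s² + 10s + K_p·8.9 = 0.
So ω_n = √(8.9K_p) and 2ζω_n = 10, giving ζ = 10/(2√(8.9K_p)).
Setting ζ = 0.76: √(8.9K_p) = 10/(2·0.76) = 6.579, so K_p = 43.28/8.9 = 4.86.

K_p = 4.86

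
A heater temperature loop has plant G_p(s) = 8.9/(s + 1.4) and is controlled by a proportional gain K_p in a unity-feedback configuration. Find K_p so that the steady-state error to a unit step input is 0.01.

K_p = 15.6

The loop is type 0, so e_ss(step) = 1/(1 + K_pos) with K_pos = K_p·G_p(0).
G_p(0) = 6.357. Require 1/(1 + K_p·6.357) = 0.01, so 1 + 6.357·K_p = 100.
K_p = (100 − 1)/6.357 = 15.6.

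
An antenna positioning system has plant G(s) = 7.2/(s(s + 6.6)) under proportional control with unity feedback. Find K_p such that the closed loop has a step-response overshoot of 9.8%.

From %OS = 100·exp(−πζ/√(1−ζ²)) = 9.8%, ζ = −ln(0.098)/√(π²+ln²(0.098)) = 0.5945.
Characteristic equation s² + 6.6s + 7.2K_p = 0 gives ζ = 6.6/(2√(7.2K_p)).
Setting ζ = 0.5945: √(7.2K_p) = 6.6/(2·0.5945) = 5.551, so K_p = 30.81/7.2 = 4.28.

K_p = 4.28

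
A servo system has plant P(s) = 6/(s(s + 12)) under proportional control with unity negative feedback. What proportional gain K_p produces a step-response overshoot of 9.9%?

From %OS = 100·exp(−πζ/√(1−ζ²)) = 9.9%, ζ = −ln(0.099)/√(π²+ln²(0.099)) = 0.5928.
Characteristic equation s² + 12s + 6K_p = 0 gives ζ = 12/(2√(6K_p)).
Setting ζ = 0.5928: √(6K_p) = 12/(2·0.5928) = 10.12, so K_p = 102.4/6 = 17.1.

K_p = 17.1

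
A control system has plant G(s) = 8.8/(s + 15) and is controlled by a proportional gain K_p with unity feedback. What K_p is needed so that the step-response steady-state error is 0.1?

Steady-state error for a unit step on this type-0 loop is 1/(1 + K_p·G(0)).
G(0) = 0.5867. Require 1/(1 + K_p·0.5867) = 0.1, so 1 + 0.5867·K_p = 10.
K_p = (10 − 1)/0.5867 = 15.3.

K_p = 15.3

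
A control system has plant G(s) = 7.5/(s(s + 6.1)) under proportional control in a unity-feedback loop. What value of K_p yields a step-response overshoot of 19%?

K_p = 5.68

From %OS = 100·exp(−πζ/√(1−ζ²)) = 19%, ζ = −ln(0.19)/√(π²+ln²(0.19)) = 0.4673.
Characteristic equation s² + 6.1s + 7.5K_p = 0 gives ζ = 6.1/(2√(7.5K_p)).
Setting ζ = 0.4673: √(7.5K_p) = 6.1/(2·0.4673) = 6.526, so K_p = 42.59/7.5 = 5.68.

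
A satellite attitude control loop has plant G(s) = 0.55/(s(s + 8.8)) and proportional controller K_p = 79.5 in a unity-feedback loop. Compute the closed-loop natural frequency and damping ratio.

ω_n = 6.61 rad/s, ζ = 0.665

1 + K_p·G(s) = 0 gives s² + 8.8s + 43.73 = 0.
Matching s² + 2ζω_n s + ω_n²: ω_n = √43.73 = 6.612 rad/s and 2ζω_n = 8.8, so ζ = 8.8/(2·6.612) = 0.665.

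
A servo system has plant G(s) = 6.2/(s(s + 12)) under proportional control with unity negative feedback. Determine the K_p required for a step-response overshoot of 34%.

From %OS = 100·exp(−πζ/√(1−ζ²)) = 34%, ζ = −ln(0.34)/√(π²+ln²(0.34)) = 0.3248.
Characteristic equation s² + 12s + 6.2K_p = 0 gives ζ = 12/(2√(6.2K_p)).
Setting ζ = 0.3248: √(6.2K_p) = 12/(2·0.3248) = 18.47, so K_p = 341.3/6.2 = 55.

K_p = 55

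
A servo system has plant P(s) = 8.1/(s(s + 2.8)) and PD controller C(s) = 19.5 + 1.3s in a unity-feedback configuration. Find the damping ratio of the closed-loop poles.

Forward path: (19.5 + 1.3s)·8.1/(s(s+2.8)). The closed-loop characteristic equation is s² + (2.8 + 8.1·1.3)s + 8.1·19.5 = 0.
That is s² + 13.33s + 157.9 = 0, so ω_n = 12.57 rad/s and ζ = 13.33/(2·12.57) = 0.5303.

ζ = 0.53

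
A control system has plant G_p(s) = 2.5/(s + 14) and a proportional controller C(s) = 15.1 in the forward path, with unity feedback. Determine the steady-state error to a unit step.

The loop is type 0. Static position error constant K_pos = C(0)·G_p(0) = 15.1·0.1786 = 2.696.
Steady-state error to a unit step: e_ss = 1/(1+K_pos) = 1/3.696 = 0.271.

0.271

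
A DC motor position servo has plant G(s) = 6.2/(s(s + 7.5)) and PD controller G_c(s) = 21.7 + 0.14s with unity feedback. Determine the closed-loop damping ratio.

ζ = 0.361

Forward path: (21.7 + 0.14s)·6.2/(s(s+7.5)). The closed-loop characteristic equation is s² + (7.5 + 6.2·0.14)s + 6.2·21.7 = 0.
That is s² + 8.368s + 134.5 = 0, so ω_n = 11.6 rad/s and ζ = 8.368/(2·11.6) = 0.3607.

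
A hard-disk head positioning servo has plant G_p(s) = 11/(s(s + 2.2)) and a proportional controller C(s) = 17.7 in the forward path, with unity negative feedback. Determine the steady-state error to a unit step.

The open loop C(s)G_p(s) has a pole at the origin (type 1), so the static position error constant is infinite and e_ss = 1/(1+∞) = 0.

0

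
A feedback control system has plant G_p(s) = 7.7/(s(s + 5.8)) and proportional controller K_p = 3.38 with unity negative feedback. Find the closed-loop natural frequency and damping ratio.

1 + K_p·G_p(s) = 0 gives s² + 5.8s + 26.03 = 0.
Matching s² + 2ζω_n s + ω_n²: ω_n = √26.03 = 5.102 rad/s and 2ζω_n = 5.8, so ζ = 5.8/(2·5.102) = 0.568.

ω_n = 5.1 rad/s, ζ = 0.568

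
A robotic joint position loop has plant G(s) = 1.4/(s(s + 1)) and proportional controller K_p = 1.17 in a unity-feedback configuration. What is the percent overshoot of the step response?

26.4%

The closed-loop denominator s² + 1s + 1.638 gives ω_n = √1.638 = 1.28 and ζ = 1/(2ω_n) = 0.3907.
%OS = 100·exp(−πζ/√(1−ζ²)) = 100·exp(−π·0.3907/√0.8474) = 26.4%.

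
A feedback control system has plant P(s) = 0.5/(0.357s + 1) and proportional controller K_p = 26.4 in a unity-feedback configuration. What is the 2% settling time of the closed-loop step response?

T_s ≈ 0.101 s

Closed loop: T(s) = K_p·P/(1+K_p·P) = 13.2/(0.357s + 1 + 13.2), with pole at s = −(1 + 13.2)/0.357 = −39.78.
τ = 1/39.78 = 0.02514 s, so 2% settling time ≈ 4τ = 0.101 s.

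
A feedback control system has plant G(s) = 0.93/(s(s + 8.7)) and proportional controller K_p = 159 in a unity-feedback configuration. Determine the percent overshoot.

30%

From 1 + K_pG(s) = 0: s² + 8.7s + 147.9 = 0 ⇒ ω_n = 12.16, ζ = 0.3577.
%OS = 100·exp(−πζ/√(1−ζ²)) = 100·exp(−π·0.3577/√0.872) = 30%.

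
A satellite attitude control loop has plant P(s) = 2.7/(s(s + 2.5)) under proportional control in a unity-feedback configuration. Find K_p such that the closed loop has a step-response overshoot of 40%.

K_p = 7.38

From %OS = 100·exp(−πζ/√(1−ζ²)) = 40%, ζ = −ln(0.4)/√(π²+ln²(0.4)) = 0.28.
Characteristic equation s² + 2.5s + 2.7K_p = 0 gives ζ = 2.5/(2√(2.7K_p)).
Setting ζ = 0.28: √(2.7K_p) = 2.5/(2·0.28) = 4.464, so K_p = 19.93/2.7 = 7.38.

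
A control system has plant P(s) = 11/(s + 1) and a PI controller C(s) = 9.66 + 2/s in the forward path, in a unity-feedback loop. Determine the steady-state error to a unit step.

The open loop C(s)P(s) has a pole at the origin (type 1), so the static position error constant is infinite and e_ss = 1/(1+∞) = 0.

0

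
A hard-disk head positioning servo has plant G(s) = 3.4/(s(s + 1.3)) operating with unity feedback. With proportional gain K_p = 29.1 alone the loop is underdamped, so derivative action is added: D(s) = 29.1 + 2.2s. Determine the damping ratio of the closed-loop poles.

Forward path: (29.1 + 2.2s)·3.4/(s(s+1.3)). The closed-loop characteristic equation is s² + (1.3 + 3.4·2.2)s + 3.4·29.1 = 0.
That is s² + 8.78s + 98.94 = 0, so ω_n = 9.947 rad/s and ζ = 8.78/(2·9.947) = 0.4413.

ζ = 0.441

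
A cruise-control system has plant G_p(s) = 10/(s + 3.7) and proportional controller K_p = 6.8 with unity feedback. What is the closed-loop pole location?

s = -71.7

Closed-loop transfer function: T(s) = K_p·G_p(s)/(1 + K_p·G_p(s)) = 68/(s + 3.7 + 68) = 68/(s + 71.7).
The closed-loop pole is at s = −71.7.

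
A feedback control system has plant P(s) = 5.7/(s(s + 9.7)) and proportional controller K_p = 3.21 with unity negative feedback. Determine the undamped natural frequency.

ω_n = 4.28 rad/s

With unity feedback the closed-loop characteristic equation is s² + 9.7s + 3.21·5.7 = s² + 9.7s + 18.3 = 0.
Matching s² + 2ζω_n s + ω_n²: ω_n = √18.3 = 4.277 rad/s and 2ζω_n = 9.7, so ζ = 9.7/(2·4.277) = 1.13.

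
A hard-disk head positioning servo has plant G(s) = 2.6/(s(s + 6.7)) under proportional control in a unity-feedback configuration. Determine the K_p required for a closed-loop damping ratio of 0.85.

Closed-loop characteristic equation: s² + 6.7s + K_p·2.6 = 0.
So ω_n = √(2.6K_p) and 2ζω_n = 6.7, giving ζ = 6.7/(2√(2.6K_p)).
Setting ζ = 0.85: √(2.6K_p) = 6.7/(2·0.85) = 3.941, so K_p = 15.53/2.6 = 5.97.

K_p = 5.97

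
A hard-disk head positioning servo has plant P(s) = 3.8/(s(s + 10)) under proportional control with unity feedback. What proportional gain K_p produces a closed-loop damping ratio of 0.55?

K_p = 21.7

Closed-loop characteristic equation: s² + 10s + K_p·3.8 = 0.
So ω_n = √(3.8K_p) and 2ζω_n = 10, giving ζ = 10/(2√(3.8K_p)).
Setting ζ = 0.55: √(3.8K_p) = 10/(2·0.55) = 9.091, so K_p = 82.64/3.8 = 21.7.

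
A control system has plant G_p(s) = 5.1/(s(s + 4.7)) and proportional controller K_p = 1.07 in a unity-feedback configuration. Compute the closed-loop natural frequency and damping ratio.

ω_n = 2.34 rad/s, ζ = 1.01

The closed-loop denominator is s(s+4.7) + 1.07·5.1 = s² + 4.7s + 5.457.
Matching s² + 2ζω_n s + ω_n²: ω_n = √5.457 = 2.336 rad/s and 2ζω_n = 4.7, so ζ = 4.7/(2·2.336) = 1.01.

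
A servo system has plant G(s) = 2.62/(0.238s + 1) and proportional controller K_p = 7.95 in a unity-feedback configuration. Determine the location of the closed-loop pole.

s = -91.72

Closed loop: T(s) = K_p·G/(1+K_p·G) = 20.83/(0.238s + 1 + 20.83), with pole at s = −(1 + 20.83)/0.238 = −91.72.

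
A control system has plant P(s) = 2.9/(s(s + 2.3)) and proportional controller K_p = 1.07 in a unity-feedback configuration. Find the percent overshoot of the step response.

The closed-loop denominator s² + 2.3s + 3.103 gives ω_n = √3.103 = 1.762 and ζ = 2.3/(2ω_n) = 0.6528.
%OS = 100·exp(−πζ/√(1−ζ²)) = 100·exp(−π·0.6528/√0.5738) = 6.67%.

6.67%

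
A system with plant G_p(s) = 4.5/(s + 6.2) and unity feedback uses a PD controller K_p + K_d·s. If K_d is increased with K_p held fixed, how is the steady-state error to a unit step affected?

K_d affects only the transient (the s-coefficient); the DC loop gain, and hence e_ss, depends only on K_p.

unchanged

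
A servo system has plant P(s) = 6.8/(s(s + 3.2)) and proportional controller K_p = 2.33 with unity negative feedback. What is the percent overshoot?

25.2%

From 1 + K_pP(s) = 0: s² + 3.2s + 15.84 = 0 ⇒ ω_n = 3.98, ζ = 0.402.
%OS = 100·exp(−πζ/√(1−ζ²)) = 100·exp(−π·0.402/√0.8384) = 25.2%.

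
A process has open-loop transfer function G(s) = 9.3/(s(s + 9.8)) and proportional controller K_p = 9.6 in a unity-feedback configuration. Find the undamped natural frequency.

The closed-loop denominator is s(s+9.8) + 9.6·9.3 = s² + 9.8s + 89.28.
So ω_n² = 89.28 ⇒ ω_n = 9.449 rad/s, and ζ = 9.8/(2ω_n) = 0.519.

ω_n = 9.45 rad/s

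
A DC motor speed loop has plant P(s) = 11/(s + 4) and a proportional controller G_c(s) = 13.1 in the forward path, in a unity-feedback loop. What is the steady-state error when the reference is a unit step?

0.027

The loop is type 0. Static position error constant K_pos = G_c(0)·P(0) = 13.1·2.75 = 36.02.
Steady-state error to a unit step: e_ss = 1/(1+K_pos) = 1/37.02 = 0.027.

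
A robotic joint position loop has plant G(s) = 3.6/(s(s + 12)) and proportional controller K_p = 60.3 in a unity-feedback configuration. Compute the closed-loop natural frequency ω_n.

With unity feedback the closed-loop characteristic equation is s² + 12s + 60.3·3.6 = s² + 12s + 217.1 = 0.
So ω_n² = 217.1 ⇒ ω_n = 14.73 rad/s, and ζ = 12/(2ω_n) = 0.407.

ω_n = 14.7 rad/s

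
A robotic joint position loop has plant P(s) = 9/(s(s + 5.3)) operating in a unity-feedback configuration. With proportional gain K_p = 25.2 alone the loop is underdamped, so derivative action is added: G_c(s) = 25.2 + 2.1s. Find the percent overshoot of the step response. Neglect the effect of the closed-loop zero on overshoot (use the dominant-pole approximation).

Forward path: (25.2 + 2.1s)·9/(s(s+5.3)). The closed-loop characteristic equation is s² + (5.3 + 9·2.1)s + 9·25.2 = 0.
That is s² + 24.2s + 226.8 = 0, so ω_n = 15.06 rad/s and ζ = 24.2/(2·15.06) = 0.8035.
%OS = 100·exp(−πζ/√(1−ζ²)) = 1.44%.

1.44%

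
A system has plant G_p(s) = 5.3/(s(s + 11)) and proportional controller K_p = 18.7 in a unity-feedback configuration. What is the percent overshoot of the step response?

12.5%

From 1 + K_pG_p(s) = 0: s² + 11s + 99.11 = 0 ⇒ ω_n = 9.955, ζ = 0.5525.
%OS = 100·exp(−πζ/√(1−ζ²)) = 100·exp(−π·0.5525/√0.6948) = 12.5%.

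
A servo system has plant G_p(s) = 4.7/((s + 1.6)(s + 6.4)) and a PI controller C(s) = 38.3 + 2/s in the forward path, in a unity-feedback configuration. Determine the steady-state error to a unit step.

The open loop C(s)G_p(s) has a pole at the origin (type 1), so the static position error constant is infinite and e_ss = 1/(1+∞) = 0.

0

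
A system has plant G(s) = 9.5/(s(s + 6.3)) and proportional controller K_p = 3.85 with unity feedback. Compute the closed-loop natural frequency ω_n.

1 + K_p·G(s) = 0 gives s² + 6.3s + 36.58 = 0.
So ω_n² = 36.58 ⇒ ω_n = 6.048 rad/s, and ζ = 6.3/(2ω_n) = 0.521.

ω_n = 6.05 rad/s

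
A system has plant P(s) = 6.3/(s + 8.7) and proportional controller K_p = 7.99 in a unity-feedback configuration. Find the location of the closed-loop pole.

Closed-loop transfer function: T(s) = K_p·P(s)/(1 + K_p·P(s)) = 50.34/(s + 8.7 + 50.34) = 50.34/(s + 59.04).
The closed-loop pole is at s = −59.04.

s = -59.04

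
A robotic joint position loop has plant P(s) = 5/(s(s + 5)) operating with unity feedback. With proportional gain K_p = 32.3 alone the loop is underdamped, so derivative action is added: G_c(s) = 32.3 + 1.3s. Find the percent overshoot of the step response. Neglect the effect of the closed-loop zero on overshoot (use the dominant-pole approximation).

20.3%

Forward path: (32.3 + 1.3s)·5/(s(s+5)). The closed-loop characteristic equation is s² + (5 + 5·1.3)s + 5·32.3 = 0.
That is s² + 11.5s + 161.5 = 0, so ω_n = 12.71 rad/s and ζ = 11.5/(2·12.71) = 0.4525.
%OS = 100·exp(−πζ/√(1−ζ²)) = 20.3%.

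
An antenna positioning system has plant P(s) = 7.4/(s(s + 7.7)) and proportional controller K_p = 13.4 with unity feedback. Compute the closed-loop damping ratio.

ζ = 0.387

The closed-loop denominator is s(s+7.7) + 13.4·7.4 = s² + 7.7s + 99.16.
Matching s² + 2ζω_n s + ω_n²: ω_n = √99.16 = 9.958 rad/s and 2ζω_n = 7.7, so ζ = 7.7/(2·9.958) = 0.387.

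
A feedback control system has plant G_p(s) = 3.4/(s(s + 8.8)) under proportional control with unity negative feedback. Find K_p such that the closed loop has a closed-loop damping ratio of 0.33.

K_p = 52.3

Closed-loop characteristic equation: s² + 8.8s + K_p·3.4 = 0.
So ω_n = √(3.4K_p) and 2ζω_n = 8.8, giving ζ = 8.8/(2√(3.4K_p)).
Setting ζ = 0.33: √(3.4K_p) = 8.8/(2·0.33) = 13.33, so K_p = 177.8/3.4 = 52.3.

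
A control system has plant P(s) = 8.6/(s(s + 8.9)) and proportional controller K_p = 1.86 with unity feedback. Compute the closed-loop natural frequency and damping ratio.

ω_n = 4 rad/s, ζ = 1.11

1 + K_p·P(s) = 0 gives s² + 8.9s + 16 = 0.
So ω_n² = 16 ⇒ ω_n = 3.999 rad/s, and ζ = 8.9/(2ω_n) = 1.11.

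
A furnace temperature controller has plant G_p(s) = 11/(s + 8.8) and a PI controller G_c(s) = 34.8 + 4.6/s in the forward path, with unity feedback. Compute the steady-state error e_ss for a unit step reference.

The open loop G_c(s)G_p(s) has a pole at the origin (type 1), so the static position error constant is infinite and e_ss = 1/(1+∞) = 0.

0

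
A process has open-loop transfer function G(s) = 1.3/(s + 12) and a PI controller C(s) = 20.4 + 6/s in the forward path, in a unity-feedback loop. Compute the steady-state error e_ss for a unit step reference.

The open loop C(s)G(s) has a pole at the origin (type 1), so the static position error constant is infinite and e_ss = 1/(1+∞) = 0.

0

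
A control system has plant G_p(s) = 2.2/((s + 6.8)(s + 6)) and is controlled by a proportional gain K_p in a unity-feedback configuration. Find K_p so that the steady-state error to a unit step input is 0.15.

For a type-0 loop with proportional control, e_ss = 1/(1 + K_p·G_p(0)).
G_p(0) = 0.05392. Require 1/(1 + K_p·0.05392) = 0.15, so 1 + 0.05392·K_p = 6.667.
K_p = (6.667 − 1)/0.05392 = 105.

K_p = 105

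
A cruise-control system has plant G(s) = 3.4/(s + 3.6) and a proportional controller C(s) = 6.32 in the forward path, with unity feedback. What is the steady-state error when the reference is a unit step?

The loop is type 0. Static position error constant K_pos = C(0)·G(0) = 6.32·0.9444 = 5.969.
Steady-state error to a unit step: e_ss = 1/(1+K_pos) = 1/6.969 = 0.143.

0.143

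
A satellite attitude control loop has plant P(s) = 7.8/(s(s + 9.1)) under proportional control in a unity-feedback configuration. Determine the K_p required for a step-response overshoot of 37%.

From %OS = 100·exp(−πζ/√(1−ζ²)) = 37%, ζ = −ln(0.37)/√(π²+ln²(0.37)) = 0.3017.
Characteristic equation s² + 9.1s + 7.8K_p = 0 gives ζ = 9.1/(2√(7.8K_p)).
Setting ζ = 0.3017: √(7.8K_p) = 9.1/(2·0.3017) = 15.08, so K_p = 227.4/7.8 = 29.2.

K_p = 29.2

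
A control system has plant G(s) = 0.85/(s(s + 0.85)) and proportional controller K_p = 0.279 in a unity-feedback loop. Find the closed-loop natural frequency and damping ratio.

The closed-loop denominator is s(s+0.85) + 0.279·0.85 = s² + 0.85s + 0.2372.
So ω_n² = 0.2372 ⇒ ω_n = 0.487 rad/s, and ζ = 0.85/(2ω_n) = 0.873.

ω_n = 0.487 rad/s, ζ = 0.873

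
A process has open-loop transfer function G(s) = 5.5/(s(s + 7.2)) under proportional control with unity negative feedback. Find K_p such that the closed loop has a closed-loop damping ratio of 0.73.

K_p = 4.42

Closed-loop characteristic equation: s² + 7.2s + K_p·5.5 = 0.
So ω_n = √(5.5K_p) and 2ζω_n = 7.2, giving ζ = 7.2/(2√(5.5K_p)).
Setting ζ = 0.73: √(5.5K_p) = 7.2/(2·0.73) = 4.932, so K_p = 24.32/5.5 = 4.42.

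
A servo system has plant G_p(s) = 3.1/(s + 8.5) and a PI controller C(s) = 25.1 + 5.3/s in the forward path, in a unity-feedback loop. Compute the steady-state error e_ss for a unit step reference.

0

The open loop C(s)G_p(s) has a pole at the origin (type 1), so the static position error constant is infinite and e_ss = 1/(1+∞) = 0.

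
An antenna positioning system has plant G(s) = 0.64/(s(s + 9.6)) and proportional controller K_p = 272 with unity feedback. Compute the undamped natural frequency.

ω_n = 13.2 rad/s

The closed-loop denominator is s(s+9.6) + 272·0.64 = s² + 9.6s + 174.1.
Matching s² + 2ζω_n s + ω_n²: ω_n = √174.1 = 13.19 rad/s and 2ζω_n = 9.6, so ζ = 9.6/(2·13.19) = 0.364.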